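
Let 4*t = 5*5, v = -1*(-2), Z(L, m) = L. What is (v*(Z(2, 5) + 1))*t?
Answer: 75/2 ≈ 37.500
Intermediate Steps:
v = 2
t = 25/4 (t = (5*5)/4 = (1/4)*25 = 25/4 ≈ 6.2500)
(v*(Z(2, 5) + 1))*t = (2*(2 + 1))*(25/4) = (2*3)*(25/4) = 6*(25/4) = 75/2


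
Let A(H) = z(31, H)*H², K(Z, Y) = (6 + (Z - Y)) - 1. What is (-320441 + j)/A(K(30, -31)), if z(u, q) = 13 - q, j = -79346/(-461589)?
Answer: 147911961403/106566129252 ≈ 1.3880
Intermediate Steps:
K(Z, Y) = 5 + Z - Y (K(Z, Y) = (6 + Z - Y) - 1 = 5 + Z - Y)
j = 79346/461589 (j = -79346*(-1/461589) = 79346/461589 ≈ 0.17190)
A(H) = H²*(13 - H) (A(H) = (13 - H)*H² = H²*(13 - H))
(-320441 + j)/A(K(30, -31)) = (-320441 + 79346/461589)/(((5 + 30 - 1*(-31))²*(13 - (5 + 30 - 1*(-31))))) = -147911961403*1/((13 - (5 + 30 + 31))*(5 + 30 + 31)²)/461589 = -147911961403*1/(4356*(13 - 1*66))/461589 = -147911961403*1/(4356*(13 - 66))/461589 = -147911961403/(461589*(4356*(-53))) = -147911961403/461589/(-230868) = -147911961403/461589*(-1/230868) = 147911961403/106566129252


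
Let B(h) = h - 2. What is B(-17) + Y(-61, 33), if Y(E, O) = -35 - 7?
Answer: -61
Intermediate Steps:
B(h) = -2 + h
Y(E, O) = -42
B(-17) + Y(-61, 33) = (-2 - 17) - 42 = -19 - 42 = -61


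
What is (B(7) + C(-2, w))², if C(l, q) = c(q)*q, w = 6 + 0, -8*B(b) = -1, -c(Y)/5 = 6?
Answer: 2070721/64 ≈ 32355.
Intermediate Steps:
c(Y) = -30 (c(Y) = -5*6 = -30)
B(b) = ⅛ (B(b) = -⅛*(-1) = ⅛)
w = 6
C(l, q) = -30*q
(B(7) + C(-2, w))² = (⅛ - 30*6)² = (⅛ - 180)² = (-1439/8)² = 2070721/64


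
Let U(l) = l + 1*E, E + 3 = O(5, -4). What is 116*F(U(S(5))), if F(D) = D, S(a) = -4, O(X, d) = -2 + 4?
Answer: -580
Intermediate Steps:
O(X, d) = 2
E = -1 (E = -3 + 2 = -1)
U(l) = -1 + l (U(l) = l + 1*(-1) = l - 1 = -1 + l)
116*F(U(S(5))) = 116*(-1 - 4) = 116*(-5) = -580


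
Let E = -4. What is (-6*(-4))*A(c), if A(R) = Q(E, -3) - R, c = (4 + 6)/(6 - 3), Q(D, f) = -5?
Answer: -200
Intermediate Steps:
c = 10/3 ≈ 3.3333
A(R) = -5 - R
(-6*(-4))*A(c) = (-6*(-4))*(-5 - 1*10/3) = 24*(-5 - 10/3) = 24*(-25/3) = -200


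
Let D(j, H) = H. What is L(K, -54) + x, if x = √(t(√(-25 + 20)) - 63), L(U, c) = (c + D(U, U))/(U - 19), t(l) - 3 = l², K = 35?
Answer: -19/16 + I*√65 ≈ -1.1875 + 8.0623*I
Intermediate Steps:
t(l) = 3 + l²
L(U, c) = (U + c)/(-19 + U) (L(U, c) = (c + U)/(U - 19) = (U + c)/(-19 + U))
x = I*√65 (x = √((3 + (√(-25 + 20))²) - 63) = √((3 + (√(-5))²) - 63) = √((3 + (I*√5)²) - 63) = √((3 - 5) - 63) = √(-2 - 63) = √(-65) = I*√65 ≈ 8.0623*I)
L(K, -54) + x = (35 - 54)/(-19 + 35) + I*√65 = -19/16 + I*√65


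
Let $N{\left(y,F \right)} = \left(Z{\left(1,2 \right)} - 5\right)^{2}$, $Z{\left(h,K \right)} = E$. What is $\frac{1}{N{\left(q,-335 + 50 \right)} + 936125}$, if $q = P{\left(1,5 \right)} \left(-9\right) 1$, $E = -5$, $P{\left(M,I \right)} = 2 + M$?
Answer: $\frac{1}{936225} \approx 1.0681 \cdot 10^{-6}$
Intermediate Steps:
$q = -27$ ($q = \left(2 + 1\right) \left(-9\right) 1 = 3 \left(-9\right) 1 = \left(-27\right) 1 = -27$)
$Z{\left(h,K \right)} = -5$
$N{\left(y,F \right)} = 100$ ($N{\left(y,F \right)} = \left(-5 - 5\right)^{2} = \left(-10\right)^{2} = 100$)
$\frac{1}{N{\left(q,-335 + 50 \right)} + 936125} = \frac{1}{100 + 936125} = \frac{1}{936225}$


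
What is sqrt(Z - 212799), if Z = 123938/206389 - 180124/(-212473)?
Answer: 17*I*sqrt(1415954759902332226739889)/43852089997 ≈ 461.3*I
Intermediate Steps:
Z = 63509090910/43852089997 (Z = 123938*(1/206389) - 180124*(-1/212473) = 123938/206389 + 180124/212473 = 63509090910/43852089997 ≈ 1.4483)
sqrt(Z - 212799) = sqrt(63509090910/43852089997 - 212799) = sqrt(-9331617390180693/43852089997) = 17*I*sqrt(1415954759902332226739889)/43852089997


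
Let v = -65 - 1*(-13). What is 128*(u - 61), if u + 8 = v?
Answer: -15488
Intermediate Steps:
v = -52 (v = -65 + 13 = -52)
u = -60 (u = -8 - 52 = -60)
128*(u - 61) = 128*(-60 - 61) = 128*(-121) = -15488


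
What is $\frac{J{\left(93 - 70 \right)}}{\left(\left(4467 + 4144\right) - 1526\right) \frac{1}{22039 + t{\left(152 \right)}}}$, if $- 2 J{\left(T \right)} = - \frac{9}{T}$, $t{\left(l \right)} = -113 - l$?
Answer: $\frac{97983}{162955} \approx 0.60129$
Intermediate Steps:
$J{\left(T \right)} = \frac{9}{2 T}$ ($J{\left(T \right)} = - \frac{\left(-9\right) \frac{1}{T}}{2} = \frac{9}{2 T}$)
$\frac{J{\left(93 - 70 \right)}}{\left(\left(4467 + 4144\right) - 1526\right) \frac{1}{22039 + t{\left(152 \right)}}} = \frac{\frac{9}{2} \frac{1}{93 - 70}}{\left(\left(4467 + 4144\right) - 1526\right) \frac{1}{22039 - 265}} = \frac{\frac{9}{2} \frac{1}{93 - 70}}{\left(8611 - 1526\right) \frac{1}{22039 - 265}} = \frac{\frac{9}{2} \cdot \frac{1}{23}}{7085 \frac{1}{22039 - 265}} = \frac{\frac{9}{2} \cdot \frac{1}{23}}{7085 \cdot \frac{1}{21774}} = \frac{9}{46 \cdot 7085 \cdot \frac{1}{21774}} = \frac{9}{46 \cdot \frac{7085}{21774}} = \frac{9}{46} \cdot \frac{21774}{7085} = \frac{97983}{162955}$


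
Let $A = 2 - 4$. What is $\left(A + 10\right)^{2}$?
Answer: $64$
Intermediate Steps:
$A = -2$
$\left(A + 10\right)^{2} = \left(-2 + 10\right)^{2} = 8^{2} = 64$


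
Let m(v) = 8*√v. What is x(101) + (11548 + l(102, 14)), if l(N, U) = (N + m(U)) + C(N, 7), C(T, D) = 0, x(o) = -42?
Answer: 11608 + 8*√14 ≈ 11638.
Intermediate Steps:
l(N, U) = N + 8*√U (l(N, U) = (N + 8*√U) + 0 = N + 8*√U)
x(101) + (11548 + l(102, 14)) = -42 + (11548 + (102 + 8*√14)) = -42 + (11650 + 8*√14) = 11608 + 8*√14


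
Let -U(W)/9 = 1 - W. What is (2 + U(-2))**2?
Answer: 625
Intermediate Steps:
U(W) = -9 + 9*W (U(W) = -9*(1 - W) = -9 + 9*W)
(2 + U(-2))**2 = (2 + (-9 + 9*(-2)))**2 = (2 + (-9 - 18))**2 = (2 - 27)**2 = (-25)**2 = 625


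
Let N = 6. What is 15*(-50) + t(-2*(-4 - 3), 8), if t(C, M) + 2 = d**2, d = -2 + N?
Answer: -736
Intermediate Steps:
d = 4 (d = -2 + 6 = 4)
t(C, M) = 14 (t(C, M) = -2 + 4**2 = -2 + 16 = 14)
15*(-50) + t(-2*(-4 - 3), 8) = 15*(-50) + 14 = -750 + 14 = -736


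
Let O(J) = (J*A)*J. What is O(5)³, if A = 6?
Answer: 3375000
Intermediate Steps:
O(J) = 6*J² (O(J) = (J*6)*J = (6*J)*J = 6*J²)
O(5)³ = (6*5²)³ = (6*25)³ = 150³ = 3375000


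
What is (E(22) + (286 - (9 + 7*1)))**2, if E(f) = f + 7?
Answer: 89401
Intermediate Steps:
E(f) = 7 + f
(E(22) + (286 - (9 + 7*1)))**2 = ((7 + 22) + (286 - (9 + 7*1)))**2 = (29 + (286 - (9 + 7)))**2 = (29 + (286 - 1*16))**2 = (29 + (286 - 16))**2 = (29 + 270)**2 = 299**2 = 89401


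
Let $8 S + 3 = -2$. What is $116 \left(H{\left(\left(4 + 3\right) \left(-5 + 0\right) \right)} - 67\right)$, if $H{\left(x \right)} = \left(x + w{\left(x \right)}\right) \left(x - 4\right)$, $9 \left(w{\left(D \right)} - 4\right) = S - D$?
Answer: $\frac{691157}{6} \approx 1.1519 \cdot 10^{5}$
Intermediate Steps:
$S = - \frac{5}{8}$ ($S = - \frac{3}{8} + \frac{1}{8} \left(-2\right) = - \frac{3}{8} - \frac{1}{4} = - \frac{5}{8} \approx -0.625$)
$w{\left(D \right)} = \frac{283}{72} - \frac{D}{9}$ ($w{\left(D \right)} = 4 + \frac{- \frac{5}{8} - D}{9} = 4 - \left(\frac{5}{72} + \frac{D}{9}\right) = \frac{283}{72} - \frac{D}{9}$)
$H{\left(x \right)} = \left(-4 + x\right) \left(\frac{283}{72} + \frac{8 x}{9}\right)$ ($H{\left(x \right)} = \left(x - \left(- \frac{283}{72} + \frac{x}{9}\right)\right) \left(x - 4\right) = \left(\frac{283}{72} + \frac{8 x}{9}\right) \left(-4 + x\right) = \left(-4 + x\right) \left(\frac{283}{72} + \frac{8 x}{9}\right)$)
$116 \left(H{\left(\left(4 + 3\right) \left(-5 + 0\right) \right)} - 67\right) = 116 \left(\left(- \frac{283}{18} + \frac{3 \left(4 + 3\right) \left(-5 + 0\right)}{8} + \frac{8 \left(\left(4 + 3\right) \left(-5 + 0\right)\right)^{2}}{9}\right) - 67\right) = 116 \left(\left(- \frac{283}{18} + \frac{3 \cdot 7 \left(-5\right)}{8} + \frac{8 \left(7 \left(-5\right)\right)^{2}}{9}\right) - 67\right) = 116 \left(\left(- \frac{283}{18} + \frac{3}{8} \left(-35\right) + \frac{8 \left(-35\right)^{2}}{9}\right) - 67\right) = 116 \left(\left(- \frac{283}{18} - \frac{105}{8} + \frac{8}{9} \cdot 1225\right) - 67\right) = 116 \left(\left(- \frac{283}{18} - \frac{105}{8} + \frac{9800}{9}\right) - 67\right) = 116 \left(\frac{25441}{24} - 67\right) = 116 \cdot \frac{23833}{24} = \frac{691157}{6}$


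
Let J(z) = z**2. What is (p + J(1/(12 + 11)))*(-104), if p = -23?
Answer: 1265264/529 ≈ 2391.8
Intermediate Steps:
(p + J(1/(12 + 11)))*(-104) = (-23 + (1/(12 + 11))**2)*(-104) = (-23 + (1/23)**2)*(-104) = (-23 + 1/529)*(-104) = -12166/529*(-104) = 1265264/529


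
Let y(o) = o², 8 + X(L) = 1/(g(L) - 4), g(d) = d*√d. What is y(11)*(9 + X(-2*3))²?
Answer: 1089*(4*√6 + 23*I)/(8*(6*√6 + 25*I)) ≈ 116.38 + 15.066*I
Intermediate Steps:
g(d) = d^(3/2)
X(L) = -8 + 1/(-4 + L^(3/2)) (X(L) = -8 + 1/(L^(3/2) - 4) = -8 + 1/(-4 + L^(3/2)))
y(11)*(9 + X(-2*3))² = 11²*(9 + (33 - 8*(-6*I*√6))/(-4 + (-2*3)^(3/2)))² = 121*(9 + (33 - (-48)*I*√6)/(-4 + (-6)^(3/2)))² = 121*(9 + (33 - (-48)*I*√6)/(-4 - 6*I*√6))² = 121*(9 + (33 + 48*I*√6)/(-4 - 6*I*√6))²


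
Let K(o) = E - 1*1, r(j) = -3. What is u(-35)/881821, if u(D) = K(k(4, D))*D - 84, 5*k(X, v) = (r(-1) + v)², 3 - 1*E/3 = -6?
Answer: -994/881821 ≈ -0.0011272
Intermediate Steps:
E = 27 (E = 9 - 3*(-6) = 9 + 18 = 27)
k(X, v) = (-3 + v)²/5
K(o) = 26 (K(o) = 27 - 1*1 = 27 - 1 = 26)
u(D) = -84 + 26*D (u(D) = 26*D - 84 = -84 + 26*D)
u(-35)/881821 = (-84 + 26*(-35))/881821 = (-84 - 910)*(1/881821) = -994*1/881821 = -994/881821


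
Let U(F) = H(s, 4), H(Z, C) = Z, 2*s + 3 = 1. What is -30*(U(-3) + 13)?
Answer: -360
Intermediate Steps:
s = -1 (s = -3/2 + (½)*1 = -3/2 + ½ = -1)
U(F) = -1
-30*(U(-3) + 13) = -30*(-1 + 13) = -30*12 = -360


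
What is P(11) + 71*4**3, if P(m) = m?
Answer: 4555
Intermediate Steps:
P(11) + 71*4**3 = 11 + 71*4**3 = 11 + 71*64 = 11 + 4544 = 4555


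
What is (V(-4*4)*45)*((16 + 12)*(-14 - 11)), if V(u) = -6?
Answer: 189000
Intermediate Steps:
(V(-4*4)*45)*((16 + 12)*(-14 - 11)) = (-6*45)*((16 + 12)*(-14 - 11)) = -7560*(-25) = -270*(-700) = 189000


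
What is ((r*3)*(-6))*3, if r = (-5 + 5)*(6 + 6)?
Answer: 0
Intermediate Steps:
r = 0 (r = 0*12 = 0)
((r*3)*(-6))*3 = ((0*3)*(-6))*3 = (0*(-6))*3 = 0*3 = 0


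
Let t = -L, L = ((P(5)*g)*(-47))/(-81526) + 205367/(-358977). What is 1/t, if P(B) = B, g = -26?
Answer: 14632979451/9468049756 ≈ 1.5455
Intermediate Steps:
L = -9468049756/14632979451 (L = ((5*(-26))*(-47))/(-81526) + 205367/(-358977) = -130*(-47)*(-1/81526) + 205367*(-1/358977) = 6110*(-1/81526) - 205367/358977 = -3055/40763 - 205367/358977 = -9468049756/14632979451 ≈ -0.64703)
t = 9468049756/14632979451 (t = -1*(-9468049756/14632979451) = 9468049756/14632979451 ≈ 0.64703)
1/t = 1/(9468049756/14632979451) = 14632979451/9468049756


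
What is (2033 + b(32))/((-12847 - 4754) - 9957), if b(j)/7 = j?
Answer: -2257/27558 ≈ -0.081900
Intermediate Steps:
b(j) = 7*j
(2033 + b(32))/((-12847 - 4754) - 9957) = (2033 + 7*32)/((-12847 - 4754) - 9957) = (2033 + 224)/(-17601 - 9957) = 2257/(-27558) = 2257*(-1/27558) = -2257/27558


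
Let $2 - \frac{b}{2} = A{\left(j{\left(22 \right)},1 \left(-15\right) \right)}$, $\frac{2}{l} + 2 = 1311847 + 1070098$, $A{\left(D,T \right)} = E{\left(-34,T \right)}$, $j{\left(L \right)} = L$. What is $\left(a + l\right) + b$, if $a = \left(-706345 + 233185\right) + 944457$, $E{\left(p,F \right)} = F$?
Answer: $\frac{1122683576135}{2381943} \approx 4.7133 \cdot 10^{5}$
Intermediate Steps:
$a = 471297$ ($a = -473160 + 944457 = 471297$)
$A{\left(D,T \right)} = T$
$l = \frac{2}{2381943}$ ($l = \frac{2}{-2 + \left(1311847 + 1070098\right)} = \frac{2}{-2 + 2381945} = \frac{2}{2381943} \approx 8.3965 \cdot 10^{-7}$)
$b = 34$ ($b = 4 - 2 \cdot 1 \left(-15\right) = 4 - -30 = 4 + 30 = 34$)
$\left(a + l\right) + b = \left(471297 + \frac{2}{2381943}\right) + 34 = \frac{1122602590073}{2381943} + 34 = \frac{1122683576135}{2381943}$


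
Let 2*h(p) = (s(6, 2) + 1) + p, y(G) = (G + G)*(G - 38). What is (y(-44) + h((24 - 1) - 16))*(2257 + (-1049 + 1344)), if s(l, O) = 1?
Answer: 18426716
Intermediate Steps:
y(G) = 2*G*(-38 + G) (y(G) = (2*G)*(-38 + G) = 2*G*(-38 + G))
h(p) = 1 + p/2 (h(p) = ((1 + 1) + p)/2 = (2 + p)/2 = 1 + p/2)
(y(-44) + h((24 - 1) - 16))*(2257 + (-1049 + 1344)) = (2*(-44)*(-38 - 44) + (1 + ((24 - 1) - 16)/2))*(2257 + (-1049 + 1344)) = (2*(-44)*(-82) + (1 + (23 - 16)/2))*(2257 + 295) = (7216 + (1 + (1/2)*7))*2552 = (7216 + (1 + 7/2))*2552 = (7216 + 9/2)*2552 = (14441/2)*2552 = 18426716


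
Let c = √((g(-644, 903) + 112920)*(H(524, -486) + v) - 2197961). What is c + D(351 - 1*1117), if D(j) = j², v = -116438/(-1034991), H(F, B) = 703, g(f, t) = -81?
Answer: 586756 + √1020166038805990358/114999 ≈ 5.9554e+5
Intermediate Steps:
v = 116438/1034991 (v = -116438*(-1/1034991) = 116438/1034991 ≈ 0.11250)
c = √1020166038805990358/114999 (c = √((-81 + 112920)*(703 + 116438/1034991) - 2197961) = √(112839*(727715111/1034991) - 2197961) = √(27371548470043/344997 - 2197961) = √(26613258518926/344997) = √1020166038805990358/114999 ≈ 8783.0)
c + D(351 - 1*1117) = √1020166038805990358/114999 + (351 - 1*1117)² = √1020166038805990358/114999 + (351 - 1117)² = √1020166038805990358/114999 + (-766)² = √1020166038805990358/114999 + 586756 = 586756 + √1020166038805990358/114999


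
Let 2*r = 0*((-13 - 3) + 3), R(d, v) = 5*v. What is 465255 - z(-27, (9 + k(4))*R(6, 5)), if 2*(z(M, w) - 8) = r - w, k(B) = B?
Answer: 930819/2 ≈ 4.6541e+5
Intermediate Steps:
r = 0 (r = (0*((-13 - 3) + 3))/2 = (0*(-16 + 3))/2 = (0*(-13))/2 = (1/2)*0 = 0)
z(M, w) = 8 - w/2 (z(M, w) = 8 + (0 - w)/2 = 8 + (-w)/2 = 8 - w/2)
465255 - z(-27, (9 + k(4))*R(6, 5)) = 465255 - (8 - (9 + 4)*5*5/2) = 465255 - (8 - 13*25/2) = 465255 - (8 - 1/2*325) = 465255 - (8 - 325/2) = 465255 - 1*(-309/2) = 465255 + 309/2 = 930819/2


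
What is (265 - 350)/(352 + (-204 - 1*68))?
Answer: -17/16 ≈ -1.0625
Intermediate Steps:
(265 - 350)/(352 + (-204 - 1*68)) = -85/(352 + (-204 - 68)) = -85/(352 - 272) = -85/80 = -85*1/80 = -17/16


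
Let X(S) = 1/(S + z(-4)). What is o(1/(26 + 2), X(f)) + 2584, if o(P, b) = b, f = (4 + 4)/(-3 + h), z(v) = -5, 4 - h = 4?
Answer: 59429/23 ≈ 2583.9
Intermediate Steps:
h = 0 (h = 4 - 1*4 = 4 - 4 = 0)
f = -8/3 (f = (4 + 4)/(-3 + 0) = 8/(-3) = 8*(-1/3) = -8/3 ≈ -2.6667)
X(S) = 1/(-5 + S) (X(S) = 1/(S - 5) = 1/(-5 + S))
o(1/(26 + 2), X(f)) + 2584 = 1/(-5 - 8/3) + 2584 = 1/(-23/3) + 2584 = -3/23 + 2584 = 59429/23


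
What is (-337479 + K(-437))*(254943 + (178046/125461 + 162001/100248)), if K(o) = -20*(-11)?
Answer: -1081424668387170719807/12577214328 ≈ -8.5983e+10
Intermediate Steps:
K(o) = 220
(-337479 + K(-437))*(254943 + (178046/125461 + 162001/100248)) = (-337479 + 220)*(254943 + (178046/125461 + 162001/100248)) = -337259*(254943 + (178046*(1/125461) + 162001*(1/100248))) = -337259*(254943 + (178046/125461 + 162001/100248)) = -337259*(254943 + 38173562869/12577214328) = -337259*3206510925986173/12577214328 = -1081424668387170719807/12577214328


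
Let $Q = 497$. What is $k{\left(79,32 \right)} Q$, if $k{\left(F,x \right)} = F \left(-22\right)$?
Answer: $-863786$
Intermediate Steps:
$k{\left(F,x \right)} = - 22 F$
$k{\left(79,32 \right)} Q = \left(-22\right) 79 \cdot 497 = \left(-1738\right) 497 = -863786$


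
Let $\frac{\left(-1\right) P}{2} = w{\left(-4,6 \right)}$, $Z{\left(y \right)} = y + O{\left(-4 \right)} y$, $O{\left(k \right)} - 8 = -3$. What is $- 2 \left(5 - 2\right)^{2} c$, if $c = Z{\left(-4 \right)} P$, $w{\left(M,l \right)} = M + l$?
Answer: $-1728$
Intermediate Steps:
$O{\left(k \right)} = 5$ ($O{\left(k \right)} = 8 - 3 = 5$)
$Z{\left(y \right)} = 6 y$ ($Z{\left(y \right)} = y + 5 y = 6 y$)
$P = -4$ ($P = - 2 \left(-4 + 6\right) = \left(-2\right) 2 = -4$)
$c = 96$ ($c = 6 \left(-4\right) \left(-4\right) = \left(-24\right) \left(-4\right) = 96$)
$- 2 \left(5 - 2\right)^{2} c = - 2 \left(5 - 2\right)^{2} \cdot 96 = - 2 \cdot 3^{2} \cdot 96 = \left(-2\right) 9 \cdot 96 = \left(-18\right) 96 = -1728$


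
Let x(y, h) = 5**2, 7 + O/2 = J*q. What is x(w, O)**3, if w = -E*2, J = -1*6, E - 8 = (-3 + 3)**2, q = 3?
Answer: 15625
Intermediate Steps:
E = 8 (E = 8 + (-3 + 3)**2 = 8 + 0**2 = 8 + 0 = 8)
J = -6
w = -16 (w = -1*8*2 = -8*2 = -16)
O = -50 (O = -14 + 2*(-6*3) = -14 + 2*(-18) = -14 - 36 = -50)
x(y, h) = 25
x(w, O)**3 = 25**3 = 15625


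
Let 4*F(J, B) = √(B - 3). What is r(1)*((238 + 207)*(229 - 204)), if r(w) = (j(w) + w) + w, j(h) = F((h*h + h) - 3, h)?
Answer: 22250 + 11125*I*√2/4 ≈ 22250.0 + 3933.3*I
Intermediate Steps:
F(J, B) = √(-3 + B)/4 (F(J, B) = √(B - 3)/4 = √(-3 + B)/4)
j(h) = √(-3 + h)/4
r(w) = 2*w + √(-3 + w)/4 (r(w) = (√(-3 + w)/4 + w) + w = (w + √(-3 + w)/4) + w = 2*w + √(-3 + w)/4)
r(1)*((238 + 207)*(229 - 204)) = (2*1 + √(-3 + 1)/4)*((238 + 207)*(229 - 204)) = (2 + √(-2)/4)*(445*25) = (2 + (I*√2)/4)*11125 = (2 + I*√2/4)*11125 = 22250 + 11125*I*√2/4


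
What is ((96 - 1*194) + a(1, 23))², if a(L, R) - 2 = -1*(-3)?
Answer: 8649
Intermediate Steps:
a(L, R) = 5 (a(L, R) = 2 - 1*(-3) = 2 + 3 = 5)
((96 - 1*194) + a(1, 23))² = ((96 - 1*194) + 5)² = ((96 - 194) + 5)² = (-98 + 5)² = (-93)² = 8649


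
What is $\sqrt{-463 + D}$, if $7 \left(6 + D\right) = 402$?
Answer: $\frac{i \sqrt{20167}}{7} \approx 20.287 i$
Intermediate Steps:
$D = \frac{360}{7}$ ($D = -6 + \frac{1}{7} \cdot 402 = -6 + \frac{402}{7} = \frac{360}{7} \approx 51.429$)
$\sqrt{-463 + D} = \sqrt{-463 + \frac{360}{7}} = \sqrt{- \frac{2881}{7}} = \frac{i \sqrt{20167}}{7}$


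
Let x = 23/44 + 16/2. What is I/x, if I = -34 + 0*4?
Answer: -1496/375 ≈ -3.9893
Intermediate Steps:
x = 375/44 (x = 23*(1/44) + 16*(½) = 23/44 + 8 = 375/44 ≈ 8.5227)
I = -34 (I = -34 + 0 = -34)
I/x = -34/(375/44) = (44/375)*(-34) = -1496/375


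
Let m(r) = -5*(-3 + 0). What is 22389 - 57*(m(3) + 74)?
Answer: 17316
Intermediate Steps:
m(r) = 15 (m(r) = -5*(-3) = 15)
22389 - 57*(m(3) + 74) = 22389 - 57*(15 + 74) = 22389 - 57*89 = 22389 - 5073 = 17316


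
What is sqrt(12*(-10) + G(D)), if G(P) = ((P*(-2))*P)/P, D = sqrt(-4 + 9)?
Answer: sqrt(-120 - 2*sqrt(5)) ≈ 11.157*I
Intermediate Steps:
D = sqrt(5) ≈ 2.2361
G(P) = -2*P (G(P) = ((-2*P)*P)/P = (-2*P**2)/P = -2*P)
sqrt(12*(-10) + G(D)) = sqrt(12*(-10) - 2*sqrt(5)) = sqrt(-120 - 2*sqrt(5))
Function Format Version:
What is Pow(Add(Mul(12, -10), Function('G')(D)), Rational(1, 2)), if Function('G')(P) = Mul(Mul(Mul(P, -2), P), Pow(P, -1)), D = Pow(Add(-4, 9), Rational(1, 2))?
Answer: Pow(Add(-120, Mul(-2, Pow(5, Rational(1, 2)))), Rational(1, 2)) ≈ Mul(11.157, I)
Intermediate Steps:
D = Pow(5, Rational(1, 2)) ≈ 2.2361
Function('G')(P) = Mul(-2, P) (Function('G')(P) = Mul(Mul(Mul(-2, P), P), Pow(P, -1)) = Mul(Mul(-2, Pow(P, 2)), Pow(P, -1)) = Mul(-2, P))
Pow(Add(Mul(12, -10), Function('G')(D)), Rational(1, 2)) = Pow(Add(Mul(12, -10), Mul(-2, Pow(5, Rational(1, 2)))), Rational(1, 2)) = Pow(Add(-120, Mul(-2, Pow(5, Rational(1, 2)))), Rational(1, 2))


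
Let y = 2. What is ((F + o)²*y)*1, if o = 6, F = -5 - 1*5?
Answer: 32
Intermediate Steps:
F = -10 (F = -5 - 5 = -10)
((F + o)²*y)*1 = ((-10 + 6)²*2)*1 = ((-4)²*2)*1 = (16*2)*1 = 32*1 = 32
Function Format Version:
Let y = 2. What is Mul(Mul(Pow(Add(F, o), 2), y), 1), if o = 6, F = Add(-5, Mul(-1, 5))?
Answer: 32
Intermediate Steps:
F = -10 (F = Add(-5, -5) = -10)
Mul(Mul(Pow(Add(F, o), 2), y), 1) = Mul(Mul(Pow(Add(-10, 6), 2), 2), 1) = Mul(Mul(Pow(-4, 2), 2), 1) = Mul(Mul(16, 2), 1) = Mul(32, 1) = 32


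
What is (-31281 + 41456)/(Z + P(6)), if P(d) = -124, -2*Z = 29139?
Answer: -20350/29387 ≈ -0.69248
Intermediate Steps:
Z = -29139/2 (Z = -½*29139 = -29139/2 ≈ -14570.)
(-31281 + 41456)/(Z + P(6)) = (-31281 + 41456)/(-29139/2 - 124) = 10175/(-29387/2) = 10175*(-2/29387) = -20350/29387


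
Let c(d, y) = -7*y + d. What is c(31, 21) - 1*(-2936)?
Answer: 2820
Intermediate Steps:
c(d, y) = d - 7*y
c(31, 21) - 1*(-2936) = (31 - 7*21) - 1*(-2936) = (31 - 147) + 2936 = -116 + 2936 = 2820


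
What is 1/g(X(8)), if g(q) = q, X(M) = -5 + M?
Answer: ⅓ ≈ 0.33333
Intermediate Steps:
1/g(X(8)) = 1/(-5 + 8) = 1/3 = ⅓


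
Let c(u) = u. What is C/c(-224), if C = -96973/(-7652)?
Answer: -96973/1714048 ≈ -0.056575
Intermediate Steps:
C = 96973/7652 (C = -96973*(-1/7652) = 96973/7652 ≈ 12.673)
C/c(-224) = (96973/7652)/(-224) = (96973/7652)*(-1/224) = -96973/1714048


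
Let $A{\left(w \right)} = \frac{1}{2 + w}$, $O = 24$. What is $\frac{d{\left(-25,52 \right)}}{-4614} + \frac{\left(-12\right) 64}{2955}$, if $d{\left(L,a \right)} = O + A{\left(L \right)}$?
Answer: $- \frac{27709967}{104530170} \approx -0.26509$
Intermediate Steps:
$d{\left(L,a \right)} = 24 + \frac{1}{2 + L}$
$\frac{d{\left(-25,52 \right)}}{-4614} + \frac{\left(-12\right) 64}{2955} = \frac{\frac{1}{2 - 25} \left(49 + 24 \left(-25\right)\right)}{-4614} + \frac{\left(-12\right) 64}{2955} = \frac{49 - 600}{-23} \left(- \frac{1}{4614}\right) - \frac{256}{985} = \left(- \frac{1}{23}\right) \left(-551\right) \left(- \frac{1}{4614}\right) - \frac{256}{985} = \frac{551}{23} \left(- \frac{1}{4614}\right) - \frac{256}{985} = - \frac{551}{106122} - \frac{256}{985} = - \frac{27709967}{104530170}$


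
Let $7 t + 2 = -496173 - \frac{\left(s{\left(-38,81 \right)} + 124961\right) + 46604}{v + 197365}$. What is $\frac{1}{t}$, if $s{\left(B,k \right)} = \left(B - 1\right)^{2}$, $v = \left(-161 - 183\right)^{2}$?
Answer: $- \frac{2209907}{156643116761} \approx -1.4108 \cdot 10^{-5}$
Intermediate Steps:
$v = 118336$ ($v = \left(-344\right)^{2} = 118336$)
$s{\left(B,k \right)} = \left(-1 + B\right)^{2}$
$t = - \frac{156643116761}{2209907}$ ($t = - \frac{2}{7} + \frac{-496173 - \frac{\left(\left(-1 - 38\right)^{2} + 124961\right) + 46604}{118336 + 197365}}{7} = - \frac{2}{7} + \frac{-496173 - \frac{\left(\left(-39\right)^{2} + 124961\right) + 46604}{315701}}{7} = - \frac{2}{7} + \frac{-496173 - \left(\left(1521 + 124961\right) + 46604\right) \frac{1}{315701}}{7} = - \frac{2}{7} + \frac{-496173 - \left(126482 + 46604\right) \frac{1}{315701}}{7} = - \frac{2}{7} + \frac{-496173 - 173086 \cdot \frac{1}{315701}}{7} = - \frac{2}{7} + \frac{-496173 - \frac{173086}{315701}}{7} = - \frac{2}{7} + \frac{1}{7} \left(- \frac{156642485359}{315701}\right) = - \frac{2}{7} - \frac{156642485359}{2209907} = - \frac{156643116761}{2209907} \approx -70882.0$)
$\frac{1}{t} = \frac{1}{- \frac{156643116761}{2209907}} = - \frac{2209907}{156643116761}$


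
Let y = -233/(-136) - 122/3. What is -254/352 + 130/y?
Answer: -11353451/2797168 ≈ -4.0589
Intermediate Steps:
y = -15893/408 (y = -233*(-1/136) - 122*⅓ = 233/136 - 122/3 = -15893/408 ≈ -38.953)
-254/352 + 130/y = -254/352 + 130/(-15893/408) = -254*1/352 + 130*(-408/15893) = -127/176 - 53040/15893 = -11353451/2797168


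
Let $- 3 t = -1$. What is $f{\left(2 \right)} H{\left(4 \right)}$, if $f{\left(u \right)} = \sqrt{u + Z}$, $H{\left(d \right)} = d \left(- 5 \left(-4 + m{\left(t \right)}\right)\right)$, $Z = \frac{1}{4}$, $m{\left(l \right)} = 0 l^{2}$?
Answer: $120$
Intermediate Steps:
$t = \frac{1}{3}$ ($t = \left(- \frac{1}{3}\right) \left(-1\right) = \frac{1}{3} \approx 0.33333$)
$m{\left(l \right)} = 0$
$Z = \frac{1}{4} \approx 0.25$
$H{\left(d \right)} = 20 d$ ($H{\left(d \right)} = d \left(- 5 \left(-4 + 0\right)\right) = d \left(\left(-5\right) \left(-4\right)\right) = d 20 = 20 d$)
$f{\left(u \right)} = \sqrt{\frac{1}{4} + u}$ ($f{\left(u \right)} = \sqrt{u + \frac{1}{4}} = \sqrt{\frac{1}{4} + u}$)
$f{\left(2 \right)} H{\left(4 \right)} = \frac{\sqrt{1 + 4 \cdot 2}}{2} \cdot 20 \cdot 4 = \frac{\sqrt{1 + 8}}{2} \cdot 80 = \frac{\sqrt{9}}{2} \cdot 80 = \frac{1}{2} \cdot 3 \cdot 80 = \frac{3}{2} \cdot 80 = 120$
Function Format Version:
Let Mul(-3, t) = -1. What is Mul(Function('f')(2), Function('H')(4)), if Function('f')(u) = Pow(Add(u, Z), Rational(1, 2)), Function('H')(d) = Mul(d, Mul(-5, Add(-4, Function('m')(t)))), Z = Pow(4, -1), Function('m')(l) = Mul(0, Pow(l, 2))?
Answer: 120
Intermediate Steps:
t = Rational(1, 3) (t = Mul(Rational(-1, 3), -1) = Rational(1, 3) ≈ 0.33333)
Function('m')(l) = 0
Z = Rational(1, 4) ≈ 0.25000
Function('H')(d) = Mul(20, d) (Function('H')(d) = Mul(d, Mul(-5, Add(-4, 0))) = Mul(d, Mul(-5, -4)) = Mul(d, 20) = Mul(20, d))
Function('f')(u) = Pow(Add(Rational(1, 4), u), Rational(1, 2)) (Function('f')(u) = Pow(Add(u, Rational(1, 4)), Rational(1, 2)) = Pow(Add(Rational(1, 4), u), Rational(1, 2)))
Mul(Function('f')(2), Function('H')(4)) = Mul(Mul(Rational(1, 2), Pow(Add(1, Mul(4, 2)), Rational(1, 2))), Mul(20, 4)) = Mul(Mul(Rational(1, 2), Pow(Add(1, 8), Rational(1, 2))), 80) = Mul(Mul(Rational(1, 2), Pow(9, Rational(1, 2))), 80) = Mul(Mul(Rational(1, 2), 3), 80) = Mul(Rational(3, 2), 80) = 120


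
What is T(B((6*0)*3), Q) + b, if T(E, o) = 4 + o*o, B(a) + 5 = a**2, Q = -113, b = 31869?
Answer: 44642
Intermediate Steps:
B(a) = -5 + a**2
T(E, o) = 4 + o**2
T(B((6*0)*3), Q) + b = (4 + (-113)**2) + 31869 = (4 + 12769) + 31869 = 12773 + 31869 = 44642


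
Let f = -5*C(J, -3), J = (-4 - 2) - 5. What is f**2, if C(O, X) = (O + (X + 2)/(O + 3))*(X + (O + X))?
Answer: 54686025/64 ≈ 8.5447e+5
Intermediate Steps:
J = -11 (J = -6 - 5 = -11)
C(O, X) = (O + 2*X)*(O + (2 + X)/(3 + O)) (C(O, X) = (O + (2 + X)/(3 + O))*(O + 2*X) = (O + 2*X)*(O + (2 + X)/(3 + O)))
f = -7395/8 (f = -5*((-11)**3 + 2*(-11) + 2*(-3)**2 + 3*(-11)**2 + 4*(-3) + 2*(-3)*(-11)**2 + 7*(-11)*(-3))/(3 - 11) = -5*(-1331 - 22 + 2*9 + 3*121 - 12 + 2*(-3)*121 + 231)/(-8) = -(-5)*(-1331 - 22 + 18 + 363 - 12 - 726 + 231)/8 = -(-5)*(-1479)/8 = -5*1479/8 = -7395/8 ≈ -924.38)
f**2 = (-7395/8)**2 = 54686025/64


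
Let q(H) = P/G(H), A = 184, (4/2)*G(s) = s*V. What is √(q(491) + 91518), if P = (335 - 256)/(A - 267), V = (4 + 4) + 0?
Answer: √607974940179161/81506 ≈ 302.52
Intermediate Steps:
V = 8 (V = 8 + 0 = 8)
G(s) = 4*s (G(s) = (s*8)/2 = (8*s)/2 = 4*s)
P = -79/83 (P = (335 - 256)/(184 - 267) = 79/(-83) = 79*(-1/83) = -79/83 ≈ -0.95181)
q(H) = -79/(332*H) (q(H) = -79*1/(4*H)/83 = -79/(332*H))
√(q(491) + 91518) = √(-79/332/491 + 91518) = √(-79/332*1/491 + 91518) = √(-79/163012 + 91518) = √(14918532137/163012) = √607974940179161/81506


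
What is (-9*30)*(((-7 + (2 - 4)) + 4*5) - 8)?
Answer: -810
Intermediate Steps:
(-9*30)*(((-7 + (2 - 4)) + 4*5) - 8) = -270*(((-7 - 2) + 20) - 8) = -270*((-9 + 20) - 8) = -270*(11 - 8) = -270*3 = -810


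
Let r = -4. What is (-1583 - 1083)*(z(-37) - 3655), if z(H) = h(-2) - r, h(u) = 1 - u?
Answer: 9725568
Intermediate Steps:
z(H) = 7 (z(H) = (1 - 1*(-2)) - 1*(-4) = (1 + 2) + 4 = 3 + 4 = 7)
(-1583 - 1083)*(z(-37) - 3655) = (-1583 - 1083)*(7 - 3655) = -2666*(-3648) = 9725568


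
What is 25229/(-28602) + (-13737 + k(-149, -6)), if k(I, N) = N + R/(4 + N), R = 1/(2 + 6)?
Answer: -3144834421/228816 ≈ -13744.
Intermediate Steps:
R = ⅛ (R = 1/8 = ⅛ ≈ 0.12500)
k(I, N) = N + 1/(8*(4 + N))
25229/(-28602) + (-13737 + k(-149, -6)) = 25229/(-28602) + (-13737 + (⅛ + (-6)² + 4*(-6))/(4 - 6)) = 25229*(-1/28602) + (-13737 + (⅛ + 36 - 24)/(-2)) = -25229/28602 + (-13737 - ½*97/8) = -25229/28602 + (-13737 - 97/16) = -25229/28602 - 219889/16 = -3144834421/228816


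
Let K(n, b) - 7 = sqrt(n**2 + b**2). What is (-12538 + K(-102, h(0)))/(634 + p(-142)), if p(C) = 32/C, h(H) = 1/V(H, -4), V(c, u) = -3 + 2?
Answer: -889701/44998 + 71*sqrt(10405)/44998 ≈ -19.611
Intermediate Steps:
V(c, u) = -1
h(H) = -1 (h(H) = 1/(-1) = -1)
K(n, b) = 7 + sqrt(b**2 + n**2) (K(n, b) = 7 + sqrt(n**2 + b**2) = 7 + sqrt(b**2 + n**2))
(-12538 + K(-102, h(0)))/(634 + p(-142)) = (-12538 + (7 + sqrt((-1)**2 + (-102)**2)))/(634 + 32/(-142)) = (-12538 + (7 + sqrt(1 + 10404)))/(634 + 32*(-1/142)) = (-12538 + (7 + sqrt(10405)))/(634 - 16/71) = (-12531 + sqrt(10405))/(44998/71) = (-12531 + sqrt(10405))*(71/44998) = -889701/44998 + 71*sqrt(10405)/44998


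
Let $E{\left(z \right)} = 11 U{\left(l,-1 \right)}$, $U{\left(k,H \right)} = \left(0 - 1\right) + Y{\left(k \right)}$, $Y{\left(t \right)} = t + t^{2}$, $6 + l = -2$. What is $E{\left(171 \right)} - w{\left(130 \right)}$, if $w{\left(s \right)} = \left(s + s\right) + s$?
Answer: $215$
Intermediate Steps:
$l = -8$ ($l = -6 - 2 = -8$)
$w{\left(s \right)} = 3 s$ ($w{\left(s \right)} = 2 s + s = 3 s$)
$U{\left(k,H \right)} = -1 + k \left(1 + k\right)$ ($U{\left(k,H \right)} = \left(0 - 1\right) + k \left(1 + k\right) = -1 + k \left(1 + k\right)$)
$E{\left(z \right)} = 605$ ($E{\left(z \right)} = 11 \left(-1 - 8 \left(1 - 8\right)\right) = 11 \left(-1 - -56\right) = 11 \left(-1 + 56\right) = 11 \cdot 55 = 605$)
$E{\left(171 \right)} - w{\left(130 \right)} = 605 - 3 \cdot 130 = 605 - 390 = 215$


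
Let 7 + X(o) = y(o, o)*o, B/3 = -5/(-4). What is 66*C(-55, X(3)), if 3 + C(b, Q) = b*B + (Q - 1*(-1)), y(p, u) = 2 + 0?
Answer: -27621/2 ≈ -13811.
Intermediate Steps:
y(p, u) = 2
B = 15/4 (B = 3*(-5/(-4)) = 3*(-5*(-1/4)) = 3*(5/4) = 15/4 ≈ 3.7500)
X(o) = -7 + 2*o
C(b, Q) = -2 + Q + 15*b/4 (C(b, Q) = -3 + (b*(15/4) + (Q - 1*(-1))) = -3 + (15*b/4 + (Q + 1)) = -3 + (15*b/4 + (1 + Q)) = -3 + (1 + Q + 15*b/4) = -2 + Q + 15*b/4)
66*C(-55, X(3)) = 66*(-2 + (-7 + 2*3) + (15/4)*(-55)) = 66*(-2 + (-7 + 6) - 825/4) = 66*(-2 - 1 - 825/4) = 66*(-837/4) = -27621/2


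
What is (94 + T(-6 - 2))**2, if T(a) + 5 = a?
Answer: 6561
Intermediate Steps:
T(a) = -5 + a
(94 + T(-6 - 2))**2 = (94 + (-5 + (-6 - 2)))**2 = (94 + (-5 - 8))**2 = (94 - 13)**2 = 81**2 = 6561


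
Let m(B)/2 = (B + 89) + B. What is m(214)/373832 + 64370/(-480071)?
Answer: -11783586213/89732951036 ≈ -0.13132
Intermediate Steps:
m(B) = 178 + 4*B (m(B) = 2*((B + 89) + B) = 2*((89 + B) + B) = 2*(89 + 2*B) = 178 + 4*B)
m(214)/373832 + 64370/(-480071) = (178 + 4*214)/373832 + 64370/(-480071) = (178 + 856)*(1/373832) + 64370*(-1/480071) = 1034*(1/373832) - 64370/480071 = 517/186916 - 64370/480071 = -11783586213/89732951036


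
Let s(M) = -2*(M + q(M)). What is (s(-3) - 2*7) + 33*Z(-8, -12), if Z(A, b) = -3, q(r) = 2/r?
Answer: -317/3 ≈ -105.67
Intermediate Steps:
s(M) = -4/M - 2*M (s(M) = -2*(M + 2/M) = -4/M - 2*M)
(s(-3) - 2*7) + 33*Z(-8, -12) = ((-4/(-3) - 2*(-3)) - 2*7) + 33*(-3) = ((-4*(-1/3) + 6) - 14) - 99 = ((4/3 + 6) - 14) - 99 = (22/3 - 14) - 99 = -20/3 - 99 = -317/3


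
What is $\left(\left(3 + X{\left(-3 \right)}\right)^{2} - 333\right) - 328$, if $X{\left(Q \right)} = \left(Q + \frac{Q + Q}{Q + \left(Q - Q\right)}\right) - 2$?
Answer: $-661$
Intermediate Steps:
$X{\left(Q \right)} = Q$ ($X{\left(Q \right)} = \left(Q + \frac{2 Q}{Q + 0}\right) - 2 = \left(Q + \frac{2 Q}{Q}\right) - 2 = \left(Q + 2\right) - 2 = \left(2 + Q\right) - 2 = Q$)
$\left(\left(3 + X{\left(-3 \right)}\right)^{2} - 333\right) - 328 = \left(\left(3 - 3\right)^{2} - 333\right) - 328 = \left(0^{2} - 333\right) - 328 = \left(0 - 333\right) - 328 = -333 - 328 = -661$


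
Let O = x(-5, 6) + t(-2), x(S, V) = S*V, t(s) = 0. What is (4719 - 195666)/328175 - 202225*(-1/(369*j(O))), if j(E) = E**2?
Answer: 118067627/4359476700 ≈ 0.027083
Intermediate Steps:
O = -30 (O = -5*6 + 0 = -30 + 0 = -30)
(4719 - 195666)/328175 - 202225*(-1/(369*j(O))) = (4719 - 195666)/328175 - 202225/((-30)**2*(-369)) = -190947*1/328175 - 202225/(900*(-369)) = -190947/328175 - 202225/(-332100) = -190947/328175 - 202225*(-1/332100) = -190947/328175 + 8089/13284 = 118067627/4359476700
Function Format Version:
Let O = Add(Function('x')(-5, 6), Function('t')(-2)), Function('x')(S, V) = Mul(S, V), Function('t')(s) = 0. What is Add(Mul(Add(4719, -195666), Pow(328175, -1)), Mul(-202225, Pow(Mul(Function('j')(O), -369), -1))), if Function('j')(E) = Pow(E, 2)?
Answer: Rational(118067627, 4359476700) ≈ 0.027083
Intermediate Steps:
O = -30 (O = Add(Mul(-5, 6), 0) = Add(-30, 0) = -30)
Add(Mul(Add(4719, -195666), Pow(328175, -1)), Mul(-202225, Pow(Mul(Function('j')(O), -369), -1))) = Add(Mul(Add(4719, -195666), Pow(328175, -1)), Mul(-202225, Pow(Mul(Pow(-30, 2), -369), -1))) = Add(Mul(-190947, Rational(1, 328175)), Mul(-202225, Pow(Mul(900, -369), -1))) = Add(Rational(-190947, 328175), Mul(-202225, Pow(-332100, -1))) = Add(Rational(-190947, 328175), Mul(-202225, Rational(-1, 332100))) = Add(Rational(-190947, 328175), Rational(8089, 13284)) = Rational(118067627, 4359476700)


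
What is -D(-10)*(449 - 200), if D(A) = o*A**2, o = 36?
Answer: -896400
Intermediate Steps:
D(A) = 36*A**2
-D(-10)*(449 - 200) = -36*(-10)**2*(449 - 200) = -36*100*249 = -3600*249 = -1*896400 = -896400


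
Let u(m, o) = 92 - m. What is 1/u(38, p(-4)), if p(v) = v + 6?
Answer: 1/54 ≈ 0.018519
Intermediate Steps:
p(v) = 6 + v
1/u(38, p(-4)) = 1/(92 - 1*38) = 1/(92 - 38) = 1/54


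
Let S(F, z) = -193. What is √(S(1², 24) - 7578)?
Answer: I*√7771 ≈ 88.153*I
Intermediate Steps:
√(S(1², 24) - 7578) = √(-193 - 7578) = √(-7771) = I*√7771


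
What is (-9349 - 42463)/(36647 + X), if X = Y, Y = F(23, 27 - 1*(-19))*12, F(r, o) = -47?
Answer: -51812/36083 ≈ -1.4359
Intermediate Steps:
Y = -564 (Y = -47*12 = -564)
X = -564
(-9349 - 42463)/(36647 + X) = (-9349 - 42463)/(36647 - 564) = -51812/36083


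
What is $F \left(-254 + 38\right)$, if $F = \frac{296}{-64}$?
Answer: $999$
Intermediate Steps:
$F = - \frac{37}{8}$ ($F = 296 \left(- \frac{1}{64}\right) = - \frac{37}{8} \approx -4.625$)
$F \left(-254 + 38\right) = - \frac{37 \left(-254 + 38\right)}{8} = \left(- \frac{37}{8}\right) \left(-216\right) = 999$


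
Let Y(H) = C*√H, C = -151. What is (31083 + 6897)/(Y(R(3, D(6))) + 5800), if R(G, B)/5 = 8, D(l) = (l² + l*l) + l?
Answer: 611900/90911 + 31861*√10/90911 ≈ 7.8390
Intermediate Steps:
D(l) = l + 2*l² (D(l) = (l² + l²) + l = 2*l² + l = l + 2*l²)
R(G, B) = 40 (R(G, B) = 5*8 = 40)
Y(H) = -151*√H
(31083 + 6897)/(Y(R(3, D(6))) + 5800) = (31083 + 6897)/(-302*√10 + 5800) = 37980/(-302*√10 + 5800) = 37980/(5800 - 302*√10)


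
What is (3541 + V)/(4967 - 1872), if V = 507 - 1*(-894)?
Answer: 4942/3095 ≈ 1.5968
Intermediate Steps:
V = 1401 (V = 507 + 894 = 1401)
(3541 + V)/(4967 - 1872) = (3541 + 1401)/(4967 - 1872) = 4942/3095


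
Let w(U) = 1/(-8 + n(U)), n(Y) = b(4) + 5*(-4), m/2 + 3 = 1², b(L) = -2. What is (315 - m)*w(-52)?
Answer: -319/30 ≈ -10.633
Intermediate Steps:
m = -4 (m = -6 + 2*1² = -6 + 2*1 = -6 + 2 = -4)
n(Y) = -22 (n(Y) = -2 + 5*(-4) = -2 - 20 = -22)
w(U) = -1/30 (w(U) = 1/(-8 - 22) = 1/(-30) = -1/30)
(315 - m)*w(-52) = (315 - 1*(-4))*(-1/30) = (315 + 4)*(-1/30) = 319*(-1/30) = -319/30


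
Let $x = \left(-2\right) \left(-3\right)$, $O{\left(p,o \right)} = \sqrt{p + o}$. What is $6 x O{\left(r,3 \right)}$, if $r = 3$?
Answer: $36 \sqrt{6} \approx 88.182$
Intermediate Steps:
$O{\left(p,o \right)} = \sqrt{o + p}$
$x = 6$
$6 x O{\left(r,3 \right)} = 6 \cdot 6 \sqrt{3 + 3} = 36 \sqrt{6}$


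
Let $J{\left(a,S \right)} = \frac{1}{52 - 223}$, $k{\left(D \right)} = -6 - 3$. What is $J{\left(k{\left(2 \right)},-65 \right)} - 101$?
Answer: $- \frac{17272}{171} \approx -101.01$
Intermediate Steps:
$k{\left(D \right)} = -9$ ($k{\left(D \right)} = -6 - 3 = -9$)
$J{\left(a,S \right)} = - \frac{1}{171}$ ($J{\left(a,S \right)} = \frac{1}{-171} = - \frac{1}{171}$)
$J{\left(k{\left(2 \right)},-65 \right)} - 101 = - \frac{1}{171} - 101 = - \frac{17272}{171}$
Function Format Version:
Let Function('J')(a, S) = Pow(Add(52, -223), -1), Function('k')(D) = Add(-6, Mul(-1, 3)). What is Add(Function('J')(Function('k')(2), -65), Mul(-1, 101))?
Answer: Rational(-17272, 171) ≈ -101.01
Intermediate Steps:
Function('k')(D) = -9 (Function('k')(D) = Add(-6, -3) = -9)
Function('J')(a, S) = Rational(-1, 171) (Function('J')(a, S) = Pow(-171, -1) = Rational(-1, 171))
Add(Function('J')(Function('k')(2), -65), Mul(-1, 101)) = Add(Rational(-1, 171), Mul(-1, 101)) = Add(Rational(-1, 171), -101) = Rational(-17272, 171)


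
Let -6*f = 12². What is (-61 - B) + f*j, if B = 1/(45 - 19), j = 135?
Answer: -85827/26 ≈ -3301.0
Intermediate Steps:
f = -24 (f = -⅙*12² = -⅙*144 = -24)
B = 1/26 ≈ 0.038462
(-61 - B) + f*j = (-61 - 1*1/26) - 24*135 = (-61 - 1/26) - 3240 = -1587/26 - 3240 = -85827/26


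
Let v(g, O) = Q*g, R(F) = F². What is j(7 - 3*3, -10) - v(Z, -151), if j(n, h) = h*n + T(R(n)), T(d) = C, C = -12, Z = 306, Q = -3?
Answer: 926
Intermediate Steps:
T(d) = -12
v(g, O) = -3*g
j(n, h) = -12 + h*n (j(n, h) = h*n - 12 = -12 + h*n)
j(7 - 3*3, -10) - v(Z, -151) = (-12 - 10*(7 - 3*3)) - (-3)*306 = (-12 - 10*(7 - 9)) - 1*(-918) = (-12 - 10*(-2)) + 918 = (-12 + 20) + 918 = 8 + 918 = 926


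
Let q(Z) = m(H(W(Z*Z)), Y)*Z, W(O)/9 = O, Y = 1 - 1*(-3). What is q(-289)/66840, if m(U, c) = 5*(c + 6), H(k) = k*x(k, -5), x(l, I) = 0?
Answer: -1445/6684 ≈ -0.21619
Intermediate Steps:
Y = 4 (Y = 1 + 3 = 4)
W(O) = 9*O
H(k) = 0 (H(k) = k*0 = 0)
m(U, c) = 30 + 5*c (m(U, c) = 5*(6 + c) = 30 + 5*c)
q(Z) = 50*Z (q(Z) = (30 + 5*4)*Z = (30 + 20)*Z = 50*Z)
q(-289)/66840 = (50*(-289))/66840 = -14450*1/66840 = -1445/6684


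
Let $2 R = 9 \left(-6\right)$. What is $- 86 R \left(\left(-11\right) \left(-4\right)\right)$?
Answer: $102168$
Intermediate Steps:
$R = -27$ ($R = \frac{9 \left(-6\right)}{2} = \frac{1}{2} \left(-54\right) = -27$)
$- 86 R \left(\left(-11\right) \left(-4\right)\right) = \left(-86\right) \left(-27\right) \left(\left(-11\right) \left(-4\right)\right) = 2322 \cdot 44 = 102168$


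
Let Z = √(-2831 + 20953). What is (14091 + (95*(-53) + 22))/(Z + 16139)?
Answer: 146509842/260449199 - 9078*√18122/260449199 ≈ 0.55784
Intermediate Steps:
Z = √18122 ≈ 134.62
(14091 + (95*(-53) + 22))/(Z + 16139) = (14091 + (95*(-53) + 22))/(√18122 + 16139) = (14091 + (-5035 + 22))/(16139 + √18122) = (14091 - 5013)/(16139 + √18122) = 9078/(16139 + √18122)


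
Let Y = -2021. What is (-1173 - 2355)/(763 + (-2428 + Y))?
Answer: 1764/1843 ≈ 0.95714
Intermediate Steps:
(-1173 - 2355)/(763 + (-2428 + Y)) = (-1173 - 2355)/(763 + (-2428 - 2021)) = -3528/(763 - 4449) = -3528/(-3686) = -3528*(-1/3686) = 1764/1843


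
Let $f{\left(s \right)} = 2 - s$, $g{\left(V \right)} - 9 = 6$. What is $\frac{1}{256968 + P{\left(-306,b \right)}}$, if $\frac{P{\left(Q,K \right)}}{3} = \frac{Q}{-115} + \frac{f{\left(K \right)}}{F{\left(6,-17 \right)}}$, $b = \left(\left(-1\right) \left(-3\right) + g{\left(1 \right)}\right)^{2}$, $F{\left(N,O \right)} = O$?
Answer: $\frac{1955}{502499136} \approx 3.8906 \cdot 10^{-6}$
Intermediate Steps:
$g{\left(V \right)} = 15$ ($g{\left(V \right)} = 9 + 6 = 15$)
$b = 324$ ($b = \left(\left(-1\right) \left(-3\right) + 15\right)^{2} = \left(3 + 15\right)^{2} = 18^{2} = 324$)
$P{\left(Q,K \right)} = - \frac{6}{17} - \frac{3 Q}{115} + \frac{3 K}{17}$ ($P{\left(Q,K \right)} = 3 \left(\frac{Q}{-115} + \frac{2 - K}{-17}\right) = 3 \left(Q \left(- \frac{1}{115}\right) + \left(2 - K\right) \left(- \frac{1}{17}\right)\right) = 3 \left(- \frac{Q}{115} + \left(- \frac{2}{17} + \frac{K}{17}\right)\right) = 3 \left(- \frac{2}{17} - \frac{Q}{115} + \frac{K}{17}\right) = - \frac{6}{17} - \frac{3 Q}{115} + \frac{3 K}{17}$)
$\frac{1}{256968 + P{\left(-306,b \right)}} = \frac{1}{256968 - - \frac{126696}{1955}} = \frac{1}{256968 + \left(- \frac{6}{17} + \frac{918}{115} + \frac{972}{17}\right)} = \frac{1}{256968 + \frac{126696}{1955}} = \frac{1}{\frac{502499136}{1955}} = \frac{1955}{502499136}$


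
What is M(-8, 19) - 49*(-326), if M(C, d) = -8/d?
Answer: 303498/19 ≈ 15974.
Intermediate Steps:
M(-8, 19) - 49*(-326) = -8/19 - 49*(-326) = -8*1/19 + 15974 = -8/19 + 15974 = 303498/19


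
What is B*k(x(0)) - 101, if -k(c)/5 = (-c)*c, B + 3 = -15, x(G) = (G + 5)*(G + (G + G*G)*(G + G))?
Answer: -101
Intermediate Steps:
x(G) = (5 + G)*(G + 2*G*(G + G²)) (x(G) = (5 + G)*(G + (G + G²)*(2*G)) = (5 + G)*(G + 2*G*(G + G²)))
B = -18 (B = -3 - 15 = -18)
k(c) = 5*c² (k(c) = -5*(-c)*c = -(-5)*c² = 5*c²)
B*k(x(0)) - 101 = -90*(0*(5 + 2*0³ + 11*0 + 12*0²))² - 101 = -90*(0*(5 + 2*0 + 0 + 12*0))² - 101 = -90*(0*(5 + 0 + 0 + 0))² - 101 = -90*(0*5)² - 101 = -90*0² - 101 = -90*0 - 101 = -18*0 - 101 = 0 - 101 = -101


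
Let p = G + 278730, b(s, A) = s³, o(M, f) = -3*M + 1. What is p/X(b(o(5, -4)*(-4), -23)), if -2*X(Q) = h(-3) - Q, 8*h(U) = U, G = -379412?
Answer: -1610912/1404931 ≈ -1.1466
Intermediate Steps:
o(M, f) = 1 - 3*M
h(U) = U/8
p = -100682 (p = -379412 + 278730 = -100682)
X(Q) = 3/16 + Q/2 (X(Q) = -((⅛)*(-3) - Q)/2 = -(-3/8 - Q)/2 = 3/16 + Q/2)
p/X(b(o(5, -4)*(-4), -23)) = -100682/(3/16 + ((1 - 3*5)*(-4))³/2) = -100682/(3/16 + ((1 - 15)*(-4))³/2) = -100682/(3/16 + (-14*(-4))³/2) = -100682/(3/16 + (½)*56³) = -100682/(3/16 + (½)*175616) = -100682/(3/16 + 87808) = -100682/1404931/16 = -100682*16/1404931 = -1610912/1404931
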